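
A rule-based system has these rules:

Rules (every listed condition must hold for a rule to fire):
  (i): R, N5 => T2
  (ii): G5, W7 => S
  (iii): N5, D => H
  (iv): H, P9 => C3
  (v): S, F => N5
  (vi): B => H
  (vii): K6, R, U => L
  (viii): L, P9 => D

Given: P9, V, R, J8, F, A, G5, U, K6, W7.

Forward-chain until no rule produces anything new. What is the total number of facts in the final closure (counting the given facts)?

17

Round 1 fires (ii), (vii), giving S, L.
Round 2 fires (v), (viii), giving N5, D.
Round 3 fires (i), (iii), giving T2, H.
Round 4 fires (iv), giving C3.
Closure: {A, C3, D, F, G5, H, J8, K6, L, N5, P9, R, S, T2, U, V, W7} — 17 facts.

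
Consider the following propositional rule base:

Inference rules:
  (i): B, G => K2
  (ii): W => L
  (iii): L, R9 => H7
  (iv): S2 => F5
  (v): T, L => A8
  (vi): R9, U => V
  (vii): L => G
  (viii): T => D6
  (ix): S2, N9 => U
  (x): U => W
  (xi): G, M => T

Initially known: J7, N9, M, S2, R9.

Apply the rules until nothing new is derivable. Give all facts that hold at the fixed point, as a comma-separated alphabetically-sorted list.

Round 1 fires (iv), (ix), giving F5, U.
Round 2 fires (vi), (x), giving V, W.
Round 3 fires (ii), giving L.
Round 4 fires (iii), (vii), giving H7, G.
Round 5 fires (xi), giving T.
Round 6 fires (v), (viii), giving A8, D6.

A8, D6, F5, G, H7, J7, L, M, N9, R9, S2, T, U, V, W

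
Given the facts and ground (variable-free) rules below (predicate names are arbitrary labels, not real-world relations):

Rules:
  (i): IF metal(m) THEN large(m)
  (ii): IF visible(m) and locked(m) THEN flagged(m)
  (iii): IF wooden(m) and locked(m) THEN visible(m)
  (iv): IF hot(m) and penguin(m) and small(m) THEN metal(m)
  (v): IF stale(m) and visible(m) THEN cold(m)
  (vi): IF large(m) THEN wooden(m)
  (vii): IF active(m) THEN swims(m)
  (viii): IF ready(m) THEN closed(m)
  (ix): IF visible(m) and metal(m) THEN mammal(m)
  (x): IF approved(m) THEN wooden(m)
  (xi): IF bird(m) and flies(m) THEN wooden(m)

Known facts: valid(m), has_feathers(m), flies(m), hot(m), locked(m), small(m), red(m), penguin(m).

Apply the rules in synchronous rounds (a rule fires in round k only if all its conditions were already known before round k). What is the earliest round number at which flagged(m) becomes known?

[1] (iv) [IF hot(m) and penguin(m) and small(m) THEN metal(m)]. ⇒ new: metal(m).
[2] (i) [IF metal(m) THEN large(m)]. ⇒ new: large(m).
[3] (vi) [IF large(m) THEN wooden(m)]. ⇒ new: wooden(m).
[4] (iii) [IF wooden(m) and locked(m) THEN visible(m)]. ⇒ new: visible(m).
[5] (ii) [IF visible(m) and locked(m) THEN flagged(m)]; (ix) [IF visible(m) and metal(m) THEN mammal(m)]. ⇒ new: flagged(m), mammal(m).
flagged(m) first appears in round 5.

5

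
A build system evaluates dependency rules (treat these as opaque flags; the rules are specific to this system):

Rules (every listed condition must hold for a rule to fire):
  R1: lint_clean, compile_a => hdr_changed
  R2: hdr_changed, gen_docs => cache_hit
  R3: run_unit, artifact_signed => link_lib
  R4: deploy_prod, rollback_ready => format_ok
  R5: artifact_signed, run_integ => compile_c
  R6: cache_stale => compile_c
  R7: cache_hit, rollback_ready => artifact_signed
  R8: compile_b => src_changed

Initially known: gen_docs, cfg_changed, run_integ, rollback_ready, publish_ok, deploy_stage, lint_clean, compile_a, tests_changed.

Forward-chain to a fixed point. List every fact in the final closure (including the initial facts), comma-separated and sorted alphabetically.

artifact_signed, cache_hit, cfg_changed, compile_a, compile_c, deploy_stage, gen_docs, hdr_changed, lint_clean, publish_ok, rollback_ready, run_integ, tests_changed

[1] R1 [lint_clean, compile_a => hdr_changed]. ⇒ new: hdr_changed.
[2] R2 [hdr_changed, gen_docs => cache_hit]. ⇒ new: cache_hit.
[3] R7 [cache_hit, rollback_ready => artifact_signed]. ⇒ new: artifact_signed.
[4] R5 [artifact_signed, run_integ => compile_c]. ⇒ new: compile_c.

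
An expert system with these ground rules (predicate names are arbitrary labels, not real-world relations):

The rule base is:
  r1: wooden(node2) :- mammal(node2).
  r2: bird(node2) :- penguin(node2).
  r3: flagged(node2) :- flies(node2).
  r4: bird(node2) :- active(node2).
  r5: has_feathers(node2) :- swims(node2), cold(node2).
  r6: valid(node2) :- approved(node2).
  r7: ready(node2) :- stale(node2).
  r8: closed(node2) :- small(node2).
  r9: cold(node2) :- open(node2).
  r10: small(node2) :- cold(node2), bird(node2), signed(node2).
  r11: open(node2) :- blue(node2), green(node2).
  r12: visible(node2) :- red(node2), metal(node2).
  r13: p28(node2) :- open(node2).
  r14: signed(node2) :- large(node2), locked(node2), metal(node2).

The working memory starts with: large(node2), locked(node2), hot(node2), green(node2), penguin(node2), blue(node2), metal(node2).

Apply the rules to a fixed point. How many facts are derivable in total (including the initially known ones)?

14

Round 1 fires r2, r11, r14, giving bird(node2), open(node2), signed(node2).
Round 2 fires r9, r13, giving cold(node2), p28(node2).
Round 3 fires r10, giving small(node2).
Round 4 fires r8, giving closed(node2).
Closure: {bird(node2), blue(node2), closed(node2), cold(node2), green(node2), hot(node2), large(node2), locked(node2), metal(node2), open(node2), p28(node2), penguin(node2), signed(node2), small(node2)} — 14 facts.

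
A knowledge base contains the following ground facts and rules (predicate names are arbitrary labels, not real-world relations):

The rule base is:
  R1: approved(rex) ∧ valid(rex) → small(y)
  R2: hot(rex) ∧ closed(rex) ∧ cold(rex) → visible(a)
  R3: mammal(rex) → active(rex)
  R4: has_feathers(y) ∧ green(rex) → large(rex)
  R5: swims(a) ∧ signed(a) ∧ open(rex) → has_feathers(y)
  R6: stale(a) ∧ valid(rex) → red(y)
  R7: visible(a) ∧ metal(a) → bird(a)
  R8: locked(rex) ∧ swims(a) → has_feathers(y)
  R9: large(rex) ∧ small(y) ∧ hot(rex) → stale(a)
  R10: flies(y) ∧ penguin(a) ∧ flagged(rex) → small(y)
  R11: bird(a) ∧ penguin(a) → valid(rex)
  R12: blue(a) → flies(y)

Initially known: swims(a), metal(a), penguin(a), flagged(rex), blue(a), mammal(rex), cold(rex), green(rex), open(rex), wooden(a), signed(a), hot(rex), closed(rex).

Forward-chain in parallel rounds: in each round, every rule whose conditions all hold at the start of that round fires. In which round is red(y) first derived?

4

Round 1: R2 [hot(rex) ∧ closed(rex) ∧ cold(rex) → visible(a)]; R3 [mammal(rex) → active(rex)]; R5 [swims(a) ∧ signed(a) ∧ open(rex) → has_feathers(y)]; R12 [blue(a) → flies(y)]. New: visible(a), active(rex), has_feathers(y), flies(y).
Round 2: R4 [has_feathers(y) ∧ green(rex) → large(rex)]; R7 [visible(a) ∧ metal(a) → bird(a)]; R10 [flies(y) ∧ penguin(a) ∧ flagged(rex) → small(y)]. New: large(rex), bird(a), small(y).
Round 3: R9 [large(rex) ∧ small(y) ∧ hot(rex) → stale(a)]; R11 [bird(a) ∧ penguin(a) → valid(rex)]. New: stale(a), valid(rex).
Round 4: R6 [stale(a) ∧ valid(rex) → red(y)]. New: red(y).
red(y) first appears in round 4.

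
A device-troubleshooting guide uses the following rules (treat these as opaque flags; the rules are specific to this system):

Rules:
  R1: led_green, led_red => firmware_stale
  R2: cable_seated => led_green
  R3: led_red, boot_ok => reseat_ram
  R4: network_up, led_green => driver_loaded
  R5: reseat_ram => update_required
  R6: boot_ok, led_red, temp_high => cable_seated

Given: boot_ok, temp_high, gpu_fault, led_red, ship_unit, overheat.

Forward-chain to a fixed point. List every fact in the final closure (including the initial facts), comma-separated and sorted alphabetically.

boot_ok, cable_seated, firmware_stale, gpu_fault, led_green, led_red, overheat, reseat_ram, ship_unit, temp_high, update_required

Round 1 fires R3, R6, giving reseat_ram, cable_seated.
Round 2 fires R2, R5, giving led_green, update_required.
Round 3 fires R1, giving firmware_stale.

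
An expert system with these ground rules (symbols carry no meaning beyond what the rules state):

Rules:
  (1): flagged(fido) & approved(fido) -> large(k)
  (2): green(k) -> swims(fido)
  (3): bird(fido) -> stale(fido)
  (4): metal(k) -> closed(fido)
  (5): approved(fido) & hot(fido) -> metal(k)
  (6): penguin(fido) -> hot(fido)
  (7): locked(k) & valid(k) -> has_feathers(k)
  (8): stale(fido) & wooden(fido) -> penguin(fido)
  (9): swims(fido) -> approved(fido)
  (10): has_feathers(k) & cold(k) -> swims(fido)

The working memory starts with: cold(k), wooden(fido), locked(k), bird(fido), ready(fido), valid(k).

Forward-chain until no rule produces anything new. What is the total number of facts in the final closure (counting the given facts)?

Round 1 — (3), (7), derive stale(fido), has_feathers(k).
Round 2 — (8), (10), derive penguin(fido), swims(fido).
Round 3 — (6), (9), derive hot(fido), approved(fido).
Round 4 — (5), derive metal(k).
Round 5 — (4), derive closed(fido).
Closure: {approved(fido), bird(fido), closed(fido), cold(k), has_feathers(k), hot(fido), locked(k), metal(k), penguin(fido), ready(fido), stale(fido), swims(fido), valid(k), wooden(fido)} — 14 facts.

14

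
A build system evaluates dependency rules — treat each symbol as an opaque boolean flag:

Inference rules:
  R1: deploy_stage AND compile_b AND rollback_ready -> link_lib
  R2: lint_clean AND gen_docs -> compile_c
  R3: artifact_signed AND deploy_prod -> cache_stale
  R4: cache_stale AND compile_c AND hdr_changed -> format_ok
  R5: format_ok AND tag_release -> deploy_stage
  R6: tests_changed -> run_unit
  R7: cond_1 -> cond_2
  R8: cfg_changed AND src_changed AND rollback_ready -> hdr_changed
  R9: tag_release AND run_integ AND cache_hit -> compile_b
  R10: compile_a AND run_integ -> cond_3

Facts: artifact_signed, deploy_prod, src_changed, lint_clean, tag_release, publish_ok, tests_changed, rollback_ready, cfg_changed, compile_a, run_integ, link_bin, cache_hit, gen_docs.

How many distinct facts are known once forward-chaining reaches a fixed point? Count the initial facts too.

[1] R2 [lint_clean AND gen_docs -> compile_c]; R3 [artifact_signed AND deploy_prod -> cache_stale]; R6 [tests_changed -> run_unit]; R8 [cfg_changed AND src_changed AND rollback_ready -> hdr_changed]; R9 [tag_release AND run_integ AND cache_hit -> compile_b]; R10 [compile_a AND run_integ -> cond_3]. ⇒ new: compile_c, cache_stale, run_unit, hdr_changed, compile_b, cond_3.
[2] R4 [cache_stale AND compile_c AND hdr_changed -> format_ok]. ⇒ new: format_ok.
[3] R5 [format_ok AND tag_release -> deploy_stage]. ⇒ new: deploy_stage.
[4] R1 [deploy_stage AND compile_b AND rollback_ready -> link_lib]. ⇒ new: link_lib.
Closure: {artifact_signed, cache_hit, cache_stale, cfg_changed, compile_a, compile_b, compile_c, cond_3, deploy_prod, deploy_stage, format_ok, gen_docs, hdr_changed, link_bin, link_lib, lint_clean, publish_ok, rollback_ready, run_integ, run_unit, src_changed, tag_release, tests_changed} — 23 facts.

23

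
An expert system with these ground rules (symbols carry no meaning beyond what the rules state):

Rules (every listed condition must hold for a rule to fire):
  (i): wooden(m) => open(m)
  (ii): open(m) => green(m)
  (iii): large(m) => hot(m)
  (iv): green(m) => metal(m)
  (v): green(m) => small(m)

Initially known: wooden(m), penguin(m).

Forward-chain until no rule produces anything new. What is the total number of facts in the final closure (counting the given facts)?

6

Round 1 — (i), derive open(m).
Round 2 — (ii), derive green(m).
Round 3 — (iv), (v), derive metal(m), small(m).
Closure: {green(m), metal(m), open(m), penguin(m), small(m), wooden(m)} — 6 facts.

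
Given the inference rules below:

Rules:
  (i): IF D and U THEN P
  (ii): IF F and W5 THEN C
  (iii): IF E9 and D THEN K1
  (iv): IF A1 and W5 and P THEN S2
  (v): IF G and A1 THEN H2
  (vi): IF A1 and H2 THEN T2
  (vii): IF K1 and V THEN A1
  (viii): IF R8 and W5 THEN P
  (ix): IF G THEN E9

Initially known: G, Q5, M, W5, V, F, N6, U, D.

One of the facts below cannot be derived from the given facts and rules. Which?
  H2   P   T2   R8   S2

R8

Round 1: (i) [IF D and U THEN P]; (ii) [IF F and W5 THEN C]; (ix) [IF G THEN E9]. New: P, C, E9.
Round 2: (iii) [IF E9 and D THEN K1]. New: K1.
Round 3: (vii) [IF K1 and V THEN A1]. New: A1.
Round 4: (iv) [IF A1 and W5 and P THEN S2]; (v) [IF G and A1 THEN H2]. New: S2, H2.
Round 5: (vi) [IF A1 and H2 THEN T2]. New: T2.
Derived: S2 (round 4), T2 (round 5), H2 (round 4), P (round 1). R8 never appears in any round.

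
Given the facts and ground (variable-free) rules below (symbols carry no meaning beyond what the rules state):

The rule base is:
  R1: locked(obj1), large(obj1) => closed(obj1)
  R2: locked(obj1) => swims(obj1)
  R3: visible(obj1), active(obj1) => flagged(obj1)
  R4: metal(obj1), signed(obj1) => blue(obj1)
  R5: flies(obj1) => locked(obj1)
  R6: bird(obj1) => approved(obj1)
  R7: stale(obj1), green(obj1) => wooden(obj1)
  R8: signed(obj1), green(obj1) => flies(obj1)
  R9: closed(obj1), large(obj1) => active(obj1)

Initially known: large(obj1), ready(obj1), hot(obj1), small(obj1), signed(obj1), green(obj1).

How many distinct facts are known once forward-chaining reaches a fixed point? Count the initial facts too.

Round 1 — R8, derive flies(obj1).
Round 2 — R5, derive locked(obj1).
Round 3 — R1, R2, derive closed(obj1), swims(obj1).
Round 4 — R9, derive active(obj1).
Closure: {active(obj1), closed(obj1), flies(obj1), green(obj1), hot(obj1), large(obj1), locked(obj1), ready(obj1), signed(obj1), small(obj1), swims(obj1)} — 11 facts.

11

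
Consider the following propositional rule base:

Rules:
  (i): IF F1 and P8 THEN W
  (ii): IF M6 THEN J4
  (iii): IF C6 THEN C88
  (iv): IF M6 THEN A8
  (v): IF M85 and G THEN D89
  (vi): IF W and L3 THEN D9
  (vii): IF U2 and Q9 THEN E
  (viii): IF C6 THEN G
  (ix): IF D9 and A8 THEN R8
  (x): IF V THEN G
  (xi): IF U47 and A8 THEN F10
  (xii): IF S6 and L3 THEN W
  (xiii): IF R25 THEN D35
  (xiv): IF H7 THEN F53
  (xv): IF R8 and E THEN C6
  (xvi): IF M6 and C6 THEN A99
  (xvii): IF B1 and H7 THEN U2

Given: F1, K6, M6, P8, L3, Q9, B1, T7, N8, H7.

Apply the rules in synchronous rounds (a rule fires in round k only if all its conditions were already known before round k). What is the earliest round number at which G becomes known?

5

Round 1: (i) [IF F1 and P8 THEN W]; (ii) [IF M6 THEN J4]; (iv) [IF M6 THEN A8]; (xiv) [IF H7 THEN F53]; (xvii) [IF B1 and H7 THEN U2]. Adds W, J4, A8, F53, U2.
Round 2: (vi) [IF W and L3 THEN D9]; (vii) [IF U2 and Q9 THEN E]. Adds D9, E.
Round 3: (ix) [IF D9 and A8 THEN R8]. Adds R8.
Round 4: (xv) [IF R8 and E THEN C6]. Adds C6.
Round 5: (iii) [IF C6 THEN C88]; (viii) [IF C6 THEN G]; (xvi) [IF M6 and C6 THEN A99]. Adds C88, G, A99.
G first appears in round 5.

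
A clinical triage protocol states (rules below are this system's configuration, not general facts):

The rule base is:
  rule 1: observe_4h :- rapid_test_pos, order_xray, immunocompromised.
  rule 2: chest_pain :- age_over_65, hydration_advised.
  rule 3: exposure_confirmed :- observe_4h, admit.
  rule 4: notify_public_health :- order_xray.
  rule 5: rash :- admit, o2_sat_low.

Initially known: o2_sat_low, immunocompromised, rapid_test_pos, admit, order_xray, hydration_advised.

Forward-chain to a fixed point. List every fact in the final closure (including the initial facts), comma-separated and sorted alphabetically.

admit, exposure_confirmed, hydration_advised, immunocompromised, notify_public_health, o2_sat_low, observe_4h, order_xray, rapid_test_pos, rash

Round 1 — rule 1, rule 4, rule 5, derive observe_4h, notify_public_health, rash.
Round 2 — rule 3, derive exposure_confirmed.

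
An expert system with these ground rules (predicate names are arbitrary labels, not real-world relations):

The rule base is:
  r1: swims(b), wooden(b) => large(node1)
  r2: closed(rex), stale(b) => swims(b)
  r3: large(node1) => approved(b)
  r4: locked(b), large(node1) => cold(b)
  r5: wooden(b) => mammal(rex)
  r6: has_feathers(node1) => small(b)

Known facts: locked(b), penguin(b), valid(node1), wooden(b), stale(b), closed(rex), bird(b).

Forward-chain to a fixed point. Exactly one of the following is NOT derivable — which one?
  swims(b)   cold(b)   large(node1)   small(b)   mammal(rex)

Round 1 — r2, r5, derive swims(b), mammal(rex).
Round 2 — r1, derive large(node1).
Round 3 — r3, r4, derive approved(b), cold(b).
Derived: cold(b) (round 3), mammal(rex) (round 1), large(node1) (round 2), swims(b) (round 1). small(b) never appears in any round.

small(b)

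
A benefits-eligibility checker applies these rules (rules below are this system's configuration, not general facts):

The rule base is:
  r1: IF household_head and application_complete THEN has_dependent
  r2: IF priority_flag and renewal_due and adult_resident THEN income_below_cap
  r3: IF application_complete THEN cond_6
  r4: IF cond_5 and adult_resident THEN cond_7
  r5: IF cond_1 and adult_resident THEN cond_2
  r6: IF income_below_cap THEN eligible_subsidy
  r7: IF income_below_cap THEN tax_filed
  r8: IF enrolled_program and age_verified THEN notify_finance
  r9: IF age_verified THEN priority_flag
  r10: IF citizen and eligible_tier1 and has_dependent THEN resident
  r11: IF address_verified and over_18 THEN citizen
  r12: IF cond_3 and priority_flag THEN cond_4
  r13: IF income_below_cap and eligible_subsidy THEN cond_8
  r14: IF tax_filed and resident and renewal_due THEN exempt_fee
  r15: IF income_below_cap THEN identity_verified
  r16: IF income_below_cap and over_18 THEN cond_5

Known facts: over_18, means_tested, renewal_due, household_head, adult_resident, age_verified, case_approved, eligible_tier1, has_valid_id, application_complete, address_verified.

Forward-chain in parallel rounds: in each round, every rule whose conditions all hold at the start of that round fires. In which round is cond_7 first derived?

4

[1] r1 [IF household_head and application_complete THEN has_dependent]; r3 [IF application_complete THEN cond_6]; r9 [IF age_verified THEN priority_flag]; r11 [IF address_verified and over_18 THEN citizen]. ⇒ new: has_dependent, cond_6, priority_flag, citizen.
[2] r2 [IF priority_flag and renewal_due and adult_resident THEN income_below_cap]; r10 [IF citizen and eligible_tier1 and has_dependent THEN resident]. ⇒ new: income_below_cap, resident.
[3] r6 [IF income_below_cap THEN eligible_subsidy]; r7 [IF income_below_cap THEN tax_filed]; r15 [IF income_below_cap THEN identity_verified]; r16 [IF income_below_cap and over_18 THEN cond_5]. ⇒ new: eligible_subsidy, tax_filed, identity_verified, cond_5.
[4] r4 [IF cond_5 and adult_resident THEN cond_7]; r13 [IF income_below_cap and eligible_subsidy THEN cond_8]; r14 [IF tax_filed and resident and renewal_due THEN exempt_fee]. ⇒ new: cond_7, cond_8, exempt_fee.
cond_7 first appears in round 4.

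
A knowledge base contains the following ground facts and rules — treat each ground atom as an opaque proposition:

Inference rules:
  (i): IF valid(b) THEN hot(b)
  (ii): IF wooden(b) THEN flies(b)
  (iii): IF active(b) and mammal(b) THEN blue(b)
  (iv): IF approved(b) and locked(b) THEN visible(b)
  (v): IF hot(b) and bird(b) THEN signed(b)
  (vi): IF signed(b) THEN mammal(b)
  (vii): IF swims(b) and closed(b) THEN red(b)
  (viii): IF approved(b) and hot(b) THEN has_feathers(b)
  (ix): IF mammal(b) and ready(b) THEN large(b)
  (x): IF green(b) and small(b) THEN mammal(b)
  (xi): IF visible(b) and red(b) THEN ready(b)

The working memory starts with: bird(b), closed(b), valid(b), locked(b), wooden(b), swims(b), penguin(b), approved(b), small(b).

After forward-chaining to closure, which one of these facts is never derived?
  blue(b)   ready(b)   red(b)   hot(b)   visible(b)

blue(b)

Round 1: (i) [IF valid(b) THEN hot(b)]; (ii) [IF wooden(b) THEN flies(b)]; (iv) [IF approved(b) and locked(b) THEN visible(b)]; (vii) [IF swims(b) and closed(b) THEN red(b)]. New: hot(b), flies(b), visible(b), red(b).
Round 2: (v) [IF hot(b) and bird(b) THEN signed(b)]; (viii) [IF approved(b) and hot(b) THEN has_feathers(b)]; (xi) [IF visible(b) and red(b) THEN ready(b)]. New: signed(b), has_feathers(b), ready(b).
Round 3: (vi) [IF signed(b) THEN mammal(b)]. New: mammal(b).
Round 4: (ix) [IF mammal(b) and ready(b) THEN large(b)]. New: large(b).
Derived: visible(b) (round 1), ready(b) (round 2), red(b) (round 1), hot(b) (round 1). blue(b) never appears in any round.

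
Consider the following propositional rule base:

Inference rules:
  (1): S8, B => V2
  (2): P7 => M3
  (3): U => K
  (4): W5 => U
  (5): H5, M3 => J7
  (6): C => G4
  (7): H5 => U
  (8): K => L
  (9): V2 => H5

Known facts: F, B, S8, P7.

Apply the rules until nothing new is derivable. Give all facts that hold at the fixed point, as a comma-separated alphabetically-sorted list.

B, F, H5, J7, K, L, M3, P7, S8, U, V2

[1] (1) [S8, B => V2]; (2) [P7 => M3]. ⇒ new: V2, M3.
[2] (9) [V2 => H5]. ⇒ new: H5.
[3] (5) [H5, M3 => J7]; (7) [H5 => U]. ⇒ new: J7, U.
[4] (3) [U => K]. ⇒ new: K.
[5] (8) [K => L]. ⇒ new: L.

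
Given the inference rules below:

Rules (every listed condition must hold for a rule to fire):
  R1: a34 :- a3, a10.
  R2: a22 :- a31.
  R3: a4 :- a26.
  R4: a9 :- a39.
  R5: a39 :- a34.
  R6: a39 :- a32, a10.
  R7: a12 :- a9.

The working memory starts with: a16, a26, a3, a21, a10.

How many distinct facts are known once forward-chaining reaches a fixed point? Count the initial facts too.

10

Round 1 — R1, R3, derive a34, a4.
Round 2 — R5, derive a39.
Round 3 — R4, derive a9.
Round 4 — R7, derive a12.
Closure: {a10, a12, a16, a21, a26, a3, a34, a39, a4, a9} — 10 facts.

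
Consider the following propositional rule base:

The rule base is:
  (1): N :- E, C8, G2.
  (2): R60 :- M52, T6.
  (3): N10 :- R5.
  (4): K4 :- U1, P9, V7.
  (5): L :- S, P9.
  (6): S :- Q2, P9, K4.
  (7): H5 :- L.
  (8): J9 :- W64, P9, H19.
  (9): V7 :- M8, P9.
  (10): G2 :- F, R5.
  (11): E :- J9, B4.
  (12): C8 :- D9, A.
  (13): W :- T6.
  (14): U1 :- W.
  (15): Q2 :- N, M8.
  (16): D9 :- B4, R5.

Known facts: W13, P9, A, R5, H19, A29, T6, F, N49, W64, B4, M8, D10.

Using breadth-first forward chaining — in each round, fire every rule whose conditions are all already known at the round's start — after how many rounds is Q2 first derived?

4

Round 1: (3) [N10 :- R5.]; (8) [J9 :- W64, P9, H19.]; (9) [V7 :- M8, P9.]; (10) [G2 :- F, R5.]; (13) [W :- T6.]; (16) [D9 :- B4, R5.]. Adds N10, J9, V7, G2, W, D9.
Round 2: (11) [E :- J9, B4.]; (12) [C8 :- D9, A.]; (14) [U1 :- W.]. Adds E, C8, U1.
Round 3: (1) [N :- E, C8, G2.]; (4) [K4 :- U1, P9, V7.]. Adds N, K4.
Round 4: (15) [Q2 :- N, M8.]. Adds Q2.
Q2 first appears in round 4.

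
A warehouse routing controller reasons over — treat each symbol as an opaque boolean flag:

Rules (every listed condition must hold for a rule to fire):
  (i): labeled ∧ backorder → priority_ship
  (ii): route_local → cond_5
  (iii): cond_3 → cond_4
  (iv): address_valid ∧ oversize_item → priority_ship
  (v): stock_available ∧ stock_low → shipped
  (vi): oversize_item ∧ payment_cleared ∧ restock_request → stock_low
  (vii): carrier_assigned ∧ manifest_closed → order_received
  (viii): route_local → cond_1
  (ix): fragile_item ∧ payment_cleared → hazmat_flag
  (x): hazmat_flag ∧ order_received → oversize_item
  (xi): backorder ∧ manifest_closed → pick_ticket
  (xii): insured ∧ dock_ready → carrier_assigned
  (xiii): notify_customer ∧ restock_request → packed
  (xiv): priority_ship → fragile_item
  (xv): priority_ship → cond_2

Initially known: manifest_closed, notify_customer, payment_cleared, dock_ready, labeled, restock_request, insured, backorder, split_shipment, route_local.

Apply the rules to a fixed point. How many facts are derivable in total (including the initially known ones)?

22

[1] (i) [labeled ∧ backorder → priority_ship]; (ii) [route_local → cond_5]; (viii) [route_local → cond_1]; (xi) [backorder ∧ manifest_closed → pick_ticket]; (xii) [insured ∧ dock_ready → carrier_assigned]; (xiii) [notify_customer ∧ restock_request → packed]. ⇒ new: priority_ship, cond_5, cond_1, pick_ticket, carrier_assigned, packed.
[2] (vii) [carrier_assigned ∧ manifest_closed → order_received]; (xiv) [priority_ship → fragile_item]; (xv) [priority_ship → cond_2]. ⇒ new: order_received, fragile_item, cond_2.
[3] (ix) [fragile_item ∧ payment_cleared → hazmat_flag]. ⇒ new: hazmat_flag.
[4] (x) [hazmat_flag ∧ order_received → oversize_item]. ⇒ new: oversize_item.
[5] (vi) [oversize_item ∧ payment_cleared ∧ restock_request → stock_low]. ⇒ new: stock_low.
Closure: {backorder, carrier_assigned, cond_1, cond_2, cond_5, dock_ready, fragile_item, hazmat_flag, insured, labeled, manifest_closed, notify_customer, order_received, oversize_item, packed, payment_cleared, pick_ticket, priority_ship, restock_request, route_local, split_shipment, stock_low} — 22 facts.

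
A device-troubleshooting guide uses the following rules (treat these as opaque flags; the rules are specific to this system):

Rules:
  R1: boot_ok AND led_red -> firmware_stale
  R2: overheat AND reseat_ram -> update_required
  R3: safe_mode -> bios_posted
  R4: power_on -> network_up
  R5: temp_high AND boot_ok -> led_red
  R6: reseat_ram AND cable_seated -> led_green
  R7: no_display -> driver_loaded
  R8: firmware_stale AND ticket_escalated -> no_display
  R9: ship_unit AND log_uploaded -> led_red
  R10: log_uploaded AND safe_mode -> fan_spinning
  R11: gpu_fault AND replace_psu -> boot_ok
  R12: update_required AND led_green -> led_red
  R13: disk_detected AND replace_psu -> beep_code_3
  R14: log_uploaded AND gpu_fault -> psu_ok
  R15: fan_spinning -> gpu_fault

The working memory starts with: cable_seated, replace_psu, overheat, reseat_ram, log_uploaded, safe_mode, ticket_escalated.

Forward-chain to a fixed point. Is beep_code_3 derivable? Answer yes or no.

no

Round 1: R2 [overheat AND reseat_ram -> update_required]; R3 [safe_mode -> bios_posted]; R6 [reseat_ram AND cable_seated -> led_green]; R10 [log_uploaded AND safe_mode -> fan_spinning]. Adds update_required, bios_posted, led_green, fan_spinning.
Round 2: R12 [update_required AND led_green -> led_red]; R15 [fan_spinning -> gpu_fault]. Adds led_red, gpu_fault.
Round 3: R11 [gpu_fault AND replace_psu -> boot_ok]; R14 [log_uploaded AND gpu_fault -> psu_ok]. Adds boot_ok, psu_ok.
Round 4: R1 [boot_ok AND led_red -> firmware_stale]. Adds firmware_stale.
Round 5: R8 [firmware_stale AND ticket_escalated -> no_display]. Adds no_display.
Round 6: R7 [no_display -> driver_loaded]. Adds driver_loaded.
Fixed point reached. beep_code_3 is concluded only by R13; R13 needs disk_detected (never derived).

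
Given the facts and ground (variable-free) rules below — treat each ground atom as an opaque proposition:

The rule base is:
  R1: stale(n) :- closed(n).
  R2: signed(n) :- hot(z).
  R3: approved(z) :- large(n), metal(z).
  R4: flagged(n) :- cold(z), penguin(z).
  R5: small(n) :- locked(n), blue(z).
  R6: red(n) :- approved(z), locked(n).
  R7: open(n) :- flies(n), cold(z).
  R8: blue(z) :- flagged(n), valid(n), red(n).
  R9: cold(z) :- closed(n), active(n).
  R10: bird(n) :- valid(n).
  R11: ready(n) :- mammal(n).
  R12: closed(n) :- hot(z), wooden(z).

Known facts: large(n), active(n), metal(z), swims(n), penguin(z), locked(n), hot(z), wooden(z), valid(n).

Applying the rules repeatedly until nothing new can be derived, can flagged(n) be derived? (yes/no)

Round 1 — R2, R3, R10, R12, derive signed(n), approved(z), bird(n), closed(n).
Round 2 — R1, R6, R9, derive stale(n), red(n), cold(z).
Round 3 — R4, derive flagged(n).
Round 4 — R8, derive blue(z).
Round 5 — R5, derive small(n).
flagged(n) appears in round 3, so it is derivable.

yes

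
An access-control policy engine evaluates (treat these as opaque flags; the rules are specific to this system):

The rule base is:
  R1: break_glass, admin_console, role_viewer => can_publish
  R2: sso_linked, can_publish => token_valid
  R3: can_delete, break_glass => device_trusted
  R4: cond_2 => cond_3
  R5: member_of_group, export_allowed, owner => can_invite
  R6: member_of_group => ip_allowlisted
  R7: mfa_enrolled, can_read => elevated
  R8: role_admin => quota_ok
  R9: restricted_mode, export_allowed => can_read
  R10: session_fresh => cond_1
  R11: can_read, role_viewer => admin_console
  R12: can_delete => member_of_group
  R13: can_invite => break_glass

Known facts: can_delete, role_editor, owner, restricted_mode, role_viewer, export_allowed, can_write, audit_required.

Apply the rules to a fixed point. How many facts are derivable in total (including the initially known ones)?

16

Round 1: R9 [restricted_mode, export_allowed => can_read]; R12 [can_delete => member_of_group]. New: can_read, member_of_group.
Round 2: R5 [member_of_group, export_allowed, owner => can_invite]; R6 [member_of_group => ip_allowlisted]; R11 [can_read, role_viewer => admin_console]. New: can_invite, ip_allowlisted, admin_console.
Round 3: R13 [can_invite => break_glass]. New: break_glass.
Round 4: R1 [break_glass, admin_console, role_viewer => can_publish]; R3 [can_delete, break_glass => device_trusted]. New: can_publish, device_trusted.
Closure: {admin_console, audit_required, break_glass, can_delete, can_invite, can_publish, can_read, can_write, device_trusted, export_allowed, ip_allowlisted, member_of_group, owner, restricted_mode, role_editor, role_viewer} — 16 facts.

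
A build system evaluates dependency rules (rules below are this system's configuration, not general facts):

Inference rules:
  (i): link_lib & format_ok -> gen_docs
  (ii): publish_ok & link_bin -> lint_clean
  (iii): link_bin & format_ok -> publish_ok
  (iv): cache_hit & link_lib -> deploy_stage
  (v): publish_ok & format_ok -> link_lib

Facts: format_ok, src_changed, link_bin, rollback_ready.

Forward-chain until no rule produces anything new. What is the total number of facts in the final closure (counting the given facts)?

[1] (iii) [link_bin & format_ok -> publish_ok]. ⇒ new: publish_ok.
[2] (ii) [publish_ok & link_bin -> lint_clean]; (v) [publish_ok & format_ok -> link_lib]. ⇒ new: lint_clean, link_lib.
[3] (i) [link_lib & format_ok -> gen_docs]. ⇒ new: gen_docs.
Closure: {format_ok, gen_docs, link_bin, link_lib, lint_clean, publish_ok, rollback_ready, src_changed} — 8 facts.

8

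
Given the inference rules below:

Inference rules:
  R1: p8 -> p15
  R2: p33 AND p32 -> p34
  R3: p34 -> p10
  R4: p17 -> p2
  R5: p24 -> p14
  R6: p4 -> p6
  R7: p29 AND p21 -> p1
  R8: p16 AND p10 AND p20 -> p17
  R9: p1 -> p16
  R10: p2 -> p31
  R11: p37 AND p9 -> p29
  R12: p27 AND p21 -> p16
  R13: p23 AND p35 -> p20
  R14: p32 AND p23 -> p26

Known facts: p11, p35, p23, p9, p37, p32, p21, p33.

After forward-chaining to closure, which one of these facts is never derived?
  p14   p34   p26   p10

p14

Round 1: R2 [p33 AND p32 -> p34]; R11 [p37 AND p9 -> p29]; R13 [p23 AND p35 -> p20]; R14 [p32 AND p23 -> p26]. New: p34, p29, p20, p26.
Round 2: R3 [p34 -> p10]; R7 [p29 AND p21 -> p1]. New: p10, p1.
Round 3: R9 [p1 -> p16]. New: p16.
Round 4: R8 [p16 AND p10 AND p20 -> p17]. New: p17.
Round 5: R4 [p17 -> p2]. New: p2.
Round 6: R10 [p2 -> p31]. New: p31.
Derived: p34 (round 1), p10 (round 2), p26 (round 1). p14 never appears in any round.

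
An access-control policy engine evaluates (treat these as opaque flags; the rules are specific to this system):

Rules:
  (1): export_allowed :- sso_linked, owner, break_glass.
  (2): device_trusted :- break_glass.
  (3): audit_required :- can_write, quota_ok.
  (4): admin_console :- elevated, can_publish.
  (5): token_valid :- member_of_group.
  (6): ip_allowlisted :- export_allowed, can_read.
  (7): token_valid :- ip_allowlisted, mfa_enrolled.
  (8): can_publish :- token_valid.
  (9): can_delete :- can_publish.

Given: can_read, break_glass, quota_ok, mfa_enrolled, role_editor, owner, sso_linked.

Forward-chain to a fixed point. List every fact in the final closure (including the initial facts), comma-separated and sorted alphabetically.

break_glass, can_delete, can_publish, can_read, device_trusted, export_allowed, ip_allowlisted, mfa_enrolled, owner, quota_ok, role_editor, sso_linked, token_valid

[1] (1) [export_allowed :- sso_linked, owner, break_glass.]; (2) [device_trusted :- break_glass.]. ⇒ new: export_allowed, device_trusted.
[2] (6) [ip_allowlisted :- export_allowed, can_read.]. ⇒ new: ip_allowlisted.
[3] (7) [token_valid :- ip_allowlisted, mfa_enrolled.]. ⇒ new: token_valid.
[4] (8) [can_publish :- token_valid.]. ⇒ new: can_publish.
[5] (9) [can_delete :- can_publish.]. ⇒ new: can_delete.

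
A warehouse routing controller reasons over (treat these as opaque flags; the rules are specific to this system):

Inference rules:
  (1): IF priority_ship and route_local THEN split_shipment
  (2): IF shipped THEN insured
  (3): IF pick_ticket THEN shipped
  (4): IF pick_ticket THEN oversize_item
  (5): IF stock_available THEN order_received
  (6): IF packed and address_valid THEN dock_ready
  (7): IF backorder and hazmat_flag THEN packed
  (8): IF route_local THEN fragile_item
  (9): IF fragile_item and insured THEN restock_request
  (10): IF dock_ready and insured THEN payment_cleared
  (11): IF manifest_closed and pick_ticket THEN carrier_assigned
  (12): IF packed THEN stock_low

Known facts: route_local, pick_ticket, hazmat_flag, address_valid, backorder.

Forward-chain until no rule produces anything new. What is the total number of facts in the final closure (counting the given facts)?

Round 1 fires (3), (4), (7), (8), giving shipped, oversize_item, packed, fragile_item.
Round 2 fires (2), (6), (12), giving insured, dock_ready, stock_low.
Round 3 fires (9), (10), giving restock_request, payment_cleared.
Closure: {address_valid, backorder, dock_ready, fragile_item, hazmat_flag, insured, oversize_item, packed, payment_cleared, pick_ticket, restock_request, route_local, shipped, stock_low} — 14 facts.

14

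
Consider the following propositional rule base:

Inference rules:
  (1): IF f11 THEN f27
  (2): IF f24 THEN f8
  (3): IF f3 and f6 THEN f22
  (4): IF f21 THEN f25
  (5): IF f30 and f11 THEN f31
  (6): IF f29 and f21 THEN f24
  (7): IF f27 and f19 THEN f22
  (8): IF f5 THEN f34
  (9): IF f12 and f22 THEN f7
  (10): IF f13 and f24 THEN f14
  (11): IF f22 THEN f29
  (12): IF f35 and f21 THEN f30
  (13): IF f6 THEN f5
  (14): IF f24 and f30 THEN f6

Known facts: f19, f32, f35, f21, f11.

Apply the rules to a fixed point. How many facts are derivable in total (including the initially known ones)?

Round 1: (1) [IF f11 THEN f27]; (4) [IF f21 THEN f25]; (12) [IF f35 and f21 THEN f30]. Adds f27, f25, f30.
Round 2: (5) [IF f30 and f11 THEN f31]; (7) [IF f27 and f19 THEN f22]. Adds f31, f22.
Round 3: (11) [IF f22 THEN f29]. Adds f29.
Round 4: (6) [IF f29 and f21 THEN f24]. Adds f24.
Round 5: (2) [IF f24 THEN f8]; (14) [IF f24 and f30 THEN f6]. Adds f8, f6.
Round 6: (13) [IF f6 THEN f5]. Adds f5.
Round 7: (8) [IF f5 THEN f34]. Adds f34.
Closure: {f11, f19, f21, f22, f24, f25, f27, f29, f30, f31, f32, f34, f35, f5, f6, f8} — 16 facts.

16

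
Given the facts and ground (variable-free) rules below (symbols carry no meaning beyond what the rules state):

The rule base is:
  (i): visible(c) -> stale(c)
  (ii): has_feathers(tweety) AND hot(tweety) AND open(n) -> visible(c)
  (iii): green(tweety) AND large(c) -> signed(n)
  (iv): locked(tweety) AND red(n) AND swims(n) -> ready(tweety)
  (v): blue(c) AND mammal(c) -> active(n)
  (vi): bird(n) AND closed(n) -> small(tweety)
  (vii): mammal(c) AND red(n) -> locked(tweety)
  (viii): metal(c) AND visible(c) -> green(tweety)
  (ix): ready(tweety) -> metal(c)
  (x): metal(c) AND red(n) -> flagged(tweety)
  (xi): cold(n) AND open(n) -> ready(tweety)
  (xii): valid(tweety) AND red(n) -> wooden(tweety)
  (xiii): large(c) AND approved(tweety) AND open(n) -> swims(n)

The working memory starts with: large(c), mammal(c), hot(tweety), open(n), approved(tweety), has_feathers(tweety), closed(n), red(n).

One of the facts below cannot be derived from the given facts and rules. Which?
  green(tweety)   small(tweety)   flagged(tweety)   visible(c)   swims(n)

small(tweety)

[1] (ii) [has_feathers(tweety) AND hot(tweety) AND open(n) -> visible(c)]; (vii) [mammal(c) AND red(n) -> locked(tweety)]; (xiii) [large(c) AND approved(tweety) AND open(n) -> swims(n)]. ⇒ new: visible(c), locked(tweety), swims(n).
[2] (i) [visible(c) -> stale(c)]; (iv) [locked(tweety) AND red(n) AND swims(n) -> ready(tweety)]. ⇒ new: stale(c), ready(tweety).
[3] (ix) [ready(tweety) -> metal(c)]. ⇒ new: metal(c).
[4] (viii) [metal(c) AND visible(c) -> green(tweety)]; (x) [metal(c) AND red(n) -> flagged(tweety)]. ⇒ new: green(tweety), flagged(tweety).
[5] (iii) [green(tweety) AND large(c) -> signed(n)]. ⇒ new: signed(n).
Derived: flagged(tweety) (round 4), swims(n) (round 1), visible(c) (round 1), green(tweety) (round 4). small(tweety) never appears in any round.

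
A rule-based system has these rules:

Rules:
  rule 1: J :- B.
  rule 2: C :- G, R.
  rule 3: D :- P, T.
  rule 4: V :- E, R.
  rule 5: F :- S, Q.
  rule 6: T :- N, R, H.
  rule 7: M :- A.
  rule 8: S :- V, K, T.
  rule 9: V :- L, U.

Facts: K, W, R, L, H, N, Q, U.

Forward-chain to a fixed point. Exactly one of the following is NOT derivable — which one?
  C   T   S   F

Round 1 — rule 6, rule 9, derive T, V.
Round 2 — rule 8, derive S.
Round 3 — rule 5, derive F.
Derived: T (round 1), S (round 2), F (round 3). C never appears in any round.

C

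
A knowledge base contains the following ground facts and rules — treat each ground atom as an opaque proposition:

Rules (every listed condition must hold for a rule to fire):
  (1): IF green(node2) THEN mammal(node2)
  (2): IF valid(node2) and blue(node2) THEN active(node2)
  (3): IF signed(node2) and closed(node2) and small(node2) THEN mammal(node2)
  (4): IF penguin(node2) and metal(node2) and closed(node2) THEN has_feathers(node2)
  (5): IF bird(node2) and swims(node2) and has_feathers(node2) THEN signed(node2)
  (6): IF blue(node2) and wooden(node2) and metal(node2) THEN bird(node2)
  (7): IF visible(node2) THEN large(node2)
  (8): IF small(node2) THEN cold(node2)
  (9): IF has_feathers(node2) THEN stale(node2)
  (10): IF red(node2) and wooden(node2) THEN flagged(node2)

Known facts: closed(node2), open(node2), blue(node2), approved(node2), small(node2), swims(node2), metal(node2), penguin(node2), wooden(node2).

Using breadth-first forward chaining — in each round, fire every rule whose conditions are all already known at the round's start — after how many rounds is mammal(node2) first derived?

[1] (4) [IF penguin(node2) and metal(node2) and closed(node2) THEN has_feathers(node2)]; (6) [IF blue(node2) and wooden(node2) and metal(node2) THEN bird(node2)]; (8) [IF small(node2) THEN cold(node2)]. ⇒ new: has_feathers(node2), bird(node2), cold(node2).
[2] (5) [IF bird(node2) and swims(node2) and has_feathers(node2) THEN signed(node2)]; (9) [IF has_feathers(node2) THEN stale(node2)]. ⇒ new: signed(node2), stale(node2).
[3] (3) [IF signed(node2) and closed(node2) and small(node2) THEN mammal(node2)]. ⇒ new: mammal(node2).
mammal(node2) first appears in round 3.

3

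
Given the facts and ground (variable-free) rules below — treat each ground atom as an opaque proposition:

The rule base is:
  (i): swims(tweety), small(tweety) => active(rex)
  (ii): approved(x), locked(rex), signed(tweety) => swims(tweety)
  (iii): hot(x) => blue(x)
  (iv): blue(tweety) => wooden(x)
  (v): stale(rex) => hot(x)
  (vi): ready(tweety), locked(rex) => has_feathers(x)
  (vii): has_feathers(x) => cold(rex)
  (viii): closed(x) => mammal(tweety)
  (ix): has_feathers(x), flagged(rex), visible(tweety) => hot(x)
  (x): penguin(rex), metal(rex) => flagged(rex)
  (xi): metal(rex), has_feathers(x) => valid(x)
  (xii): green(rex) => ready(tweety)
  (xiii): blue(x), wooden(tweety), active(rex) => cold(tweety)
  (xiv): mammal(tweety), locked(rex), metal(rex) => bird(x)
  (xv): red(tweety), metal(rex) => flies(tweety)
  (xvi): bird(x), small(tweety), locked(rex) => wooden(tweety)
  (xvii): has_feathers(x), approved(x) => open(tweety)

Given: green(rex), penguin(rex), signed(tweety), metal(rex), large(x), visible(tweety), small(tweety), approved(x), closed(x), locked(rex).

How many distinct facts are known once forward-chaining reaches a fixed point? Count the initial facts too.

Round 1: (ii) [approved(x), locked(rex), signed(tweety) => swims(tweety)]; (viii) [closed(x) => mammal(tweety)]; (x) [penguin(rex), metal(rex) => flagged(rex)]; (xii) [green(rex) => ready(tweety)]. New: swims(tweety), mammal(tweety), flagged(rex), ready(tweety).
Round 2: (i) [swims(tweety), small(tweety) => active(rex)]; (vi) [ready(tweety), locked(rex) => has_feathers(x)]; (xiv) [mammal(tweety), locked(rex), metal(rex) => bird(x)]. New: active(rex), has_feathers(x), bird(x).
Round 3: (vii) [has_feathers(x) => cold(rex)]; (ix) [has_feathers(x), flagged(rex), visible(tweety) => hot(x)]; (xi) [metal(rex), has_feathers(x) => valid(x)]; (xvi) [bird(x), small(tweety), locked(rex) => wooden(tweety)]; (xvii) [has_feathers(x), approved(x) => open(tweety)]. New: cold(rex), hot(x), valid(x), wooden(tweety), open(tweety).
Round 4: (iii) [hot(x) => blue(x)]. New: blue(x).
Round 5: (xiii) [blue(x), wooden(tweety), active(rex) => cold(tweety)]. New: cold(tweety).
Closure: {active(rex), approved(x), bird(x), blue(x), closed(x), cold(rex), cold(tweety), flagged(rex), green(rex), has_feathers(x), hot(x), large(x), locked(rex), mammal(tweety), metal(rex), open(tweety), penguin(rex), ready(tweety), signed(tweety), small(tweety), swims(tweety), valid(x), visible(tweety), wooden(tweety)} — 24 facts.

24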